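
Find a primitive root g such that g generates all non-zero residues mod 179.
p - 1 = 178 has prime divisors 2, 89. h is a primitive root mod 179 iff h^(178/q) ≢ 1 (mod 179) for each such q.
h = 2: 2^89 ≡ 178, 2^2 ≡ 4 (mod 179); none is 1, so 2 has order 178 and is a primitive root.
The smallest primitive root mod 179 is g = 2.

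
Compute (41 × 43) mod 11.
3

(41 × 43) = 1763
1763 mod 11 = 3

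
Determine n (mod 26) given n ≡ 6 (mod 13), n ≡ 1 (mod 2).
19

Using the Chinese Remainder Theorem:
M = product of moduli = 26
For equation 1: M_1 = 2, 2 ≡ 2 (mod 13), inverse of 2 mod 13 is 7 (check: 2 × 7 = 14 ≡ 1 (mod 13))
For equation 2: M_2 = 13, 13 ≡ 1 (mod 2), inverse of 13 mod 2 is 1 (check: 1 × 1 = 1 ≡ 1 (mod 2))
Combine: n ≡ Σ r_i×M_i×(M_i⁻¹ mod m_i) = 6×2×7 + 1×13×1 = 84 + 13 = 97
97 mod 26 = 19
n ≡ 19 (mod 26)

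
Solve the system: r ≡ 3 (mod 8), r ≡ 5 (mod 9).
M = 8 × 9 = 72. M₁ = 9, y₁ ≡ 1 (mod 8). M₂ = 8, y₂ ≡ 8 (mod 9). r = 3×9×1 + 5×8×8 ≡ 59 (mod 72)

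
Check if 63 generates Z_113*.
p - 1 = 112 has prime divisors 2, 7. Check 63^(112/q) mod 113 for each: 63^(112/2) = 63^56 ≡ 1, 63^(112/7) = 63^16 ≡ 16 (mod 113). Since 63^56 ≡ 1 (mod 113), the order of 63 divides 56 (in fact the order is 56) ≠ 112, so it is not a primitive root.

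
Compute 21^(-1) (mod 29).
18

Using Extended Euclidean Algorithm:
gcd(21, 29) = 1
Bezout coefficients: 21 × -11 + 29 × 8 = 1
So 21 × -11 ≡ 1 (mod 29)
The inverse is -11 mod 29 = 18
Verification: 21 × 18 = 378 = 13 × 29 + 1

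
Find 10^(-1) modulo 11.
10

Using Extended Euclidean Algorithm:
gcd(10, 11) = 1
Bezout coefficients: 10 × -1 + 11 × 1 = 1
So 10 × -1 ≡ 1 (mod 11)
The inverse is -1 mod 11 = 10
Verification: 10 × 10 = 100 = 9 × 11 + 1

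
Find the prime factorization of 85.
5 × 17

Divide by primes starting from smallest:
85 ÷ 5 = 17
17 ÷ 17 = 1

85 = 5 × 17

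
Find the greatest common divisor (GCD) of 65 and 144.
1

Using the Euclidean algorithm:
65 = 0 × 144 + 65
144 = 2 × 65 + 14
65 = 4 × 14 + 9
14 = 1 × 9 + 5
9 = 1 × 5 + 4
5 = 1 × 4 + 1
4 = 4 × 1 + 0

GCD(65, 144) = 1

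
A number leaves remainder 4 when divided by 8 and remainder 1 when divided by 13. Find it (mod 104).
M = 8 × 13 = 104. M₁ = 13, y₁ ≡ 5 (mod 8). M₂ = 8, y₂ ≡ 5 (mod 13). r = 4×13×5 + 1×8×5 ≡ 92 (mod 104)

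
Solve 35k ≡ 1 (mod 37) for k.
18

Using Extended Euclidean Algorithm:
gcd(35, 37) = 1
Bezout coefficients: 35 × 18 + 37 × -17 = 1
So 35 × 18 ≡ 1 (mod 37)
The inverse is 18 mod 37 = 18
Verification: 35 × 18 = 630 = 17 × 37 + 1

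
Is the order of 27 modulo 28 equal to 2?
Yes, ord_28(27) = 2.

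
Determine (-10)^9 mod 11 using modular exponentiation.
(-10) ≡ 1 (mod 11). 9 = 8 + 1 (binary 1001). Repeated squaring mod 11: 1^1 ≡ 1; 1^2 ≡ 1² = 1 ≡ 1; 1^4 ≡ 1² = 1 ≡ 1; 1^8 ≡ 1² = 1 ≡ 1. Multiply: (-10)^9 ≡ 1^8 × 1^1 ≡ 1 × 1 (mod 11): 1 × 1 = 1 ≡ 1. So (-10)^9 ≡ 1 (mod 11).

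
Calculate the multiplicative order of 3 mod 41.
Powers of 3 mod 41: 3^1≡3, 3^2≡9, 3^3≡27, 3^4≡40, 3^5≡38, 3^6≡32, 3^7≡14, 3^8≡1. Order = 8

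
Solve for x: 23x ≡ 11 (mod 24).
13

Since gcd(23, 24) = 1 divides 11, a solution exists.
Multiply both sides by the inverse of 23 mod 24:
  23^(-1) mod 24 = 23
  x ≡ 23 × 11 ≡ 253 ≡ 13 (mod 24)
Verification: 23 × 13 = 299 = 12 × 24 + 11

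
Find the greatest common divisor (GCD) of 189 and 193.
1

Using the Euclidean algorithm:
189 = 0 × 193 + 189
193 = 1 × 189 + 4
189 = 47 × 4 + 1
4 = 4 × 1 + 0

GCD(189, 193) = 1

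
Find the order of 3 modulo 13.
Powers of 3 mod 13: 3^1≡3, 3^2≡9, 3^3≡1. Order = 3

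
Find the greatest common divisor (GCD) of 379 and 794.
1

Using the Euclidean algorithm:
379 = 0 × 794 + 379
794 = 2 × 379 + 36
379 = 10 × 36 + 19
36 = 1 × 19 + 17
19 = 1 × 17 + 2
17 = 8 × 2 + 1
2 = 2 × 1 + 0

GCD(379, 794) = 1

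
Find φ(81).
54

Prime factorization: 81 = 3^4
Using the formula φ(n) = n × Π(1 - 1/p) for each prime factor p:
φ(81) = 81 × (1 - 1/3)
φ(81) = 54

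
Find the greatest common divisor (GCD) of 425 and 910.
5

Using the Euclidean algorithm:
425 = 0 × 910 + 425
910 = 2 × 425 + 60
425 = 7 × 60 + 5
60 = 12 × 5 + 0

GCD(425, 910) = 5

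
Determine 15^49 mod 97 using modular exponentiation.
Using repeated squaring. 49 = 32 + 16 + 1 (binary 110001). Repeated squaring mod 97: 15^1 ≡ 15; 15^2 ≡ 15² = 225 ≡ 31; 15^4 ≡ 31² = 961 ≡ 88; 15^8 ≡ 88² = 7744 ≡ 81; 15^16 ≡ 81² = 6561 ≡ 62; 15^32 ≡ 62² = 3844 ≡ 61. Multiply: 15^49 = 15^32 × 15^16 × 15^1 ≡ 61 × 62 × 15 (mod 97): 61 × 62 = 3782 ≡ 96; 96 × 15 = 1440 ≡ 82. So 15^49 ≡ 82 (mod 97).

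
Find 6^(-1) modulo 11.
2

Using Extended Euclidean Algorithm:
gcd(6, 11) = 1
Bezout coefficients: 6 × 2 + 11 × -1 = 1
So 6 × 2 ≡ 1 (mod 11)
The inverse is 2 mod 11 = 2
Verification: 6 × 2 = 12 = 1 × 11 + 1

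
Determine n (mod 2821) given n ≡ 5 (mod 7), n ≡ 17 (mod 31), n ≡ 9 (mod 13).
2063

Using the Chinese Remainder Theorem:
M = product of moduli = 2821
For equation 1: M_1 = 403, 403 ≡ 4 (mod 7), inverse of 403 mod 7 is 2 (check: 4 × 2 = 8 ≡ 1 (mod 7))
For equation 2: M_2 = 91, 91 ≡ 29 (mod 31), inverse of 91 mod 31 is 15 (check: 29 × 15 = 435 ≡ 1 (mod 31))
For equation 3: M_3 = 217, 217 ≡ 9 (mod 13), inverse of 217 mod 13 is 3 (check: 9 × 3 = 27 ≡ 1 (mod 13))
Combine: n ≡ Σ r_i×M_i×(M_i⁻¹ mod m_i) = 5×403×2 + 17×91×15 + 9×217×3 = 4030 + 23205 + 5859 = 33094
33094 mod 2821 = 2063
n ≡ 2063 (mod 2821)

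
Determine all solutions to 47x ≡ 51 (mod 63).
48

Since gcd(47, 63) = 1 divides 51, a solution exists.
Multiply both sides by the inverse of 47 mod 63:
  47^(-1) mod 63 = 59
  x ≡ 59 × 51 ≡ 3009 ≡ 48 (mod 63)
Verification: 47 × 48 = 2256 = 35 × 63 + 51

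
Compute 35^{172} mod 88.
81

Using successive squaring:
Binary expansion of 172: 10101100
Powers of 35 mod 88 (each is the square of the previous):
  35^1 ≡ 35 (mod 88)
  35^2 ≡ 35² = 1225 ≡ 81 (mod 88)
  35^4 ≡ 81² = 6561 ≡ 49 (mod 88)
  35^8 ≡ 49² = 2401 ≡ 25 (mod 88)
  35^16 ≡ 25² = 625 ≡ 9 (mod 88)
  35^32 ≡ 9² = 81 ≡ 81 (mod 88)
  35^64 ≡ 81² = 6561 ≡ 49 (mod 88)
  35^128 ≡ 49² = 2401 ≡ 25 (mod 88)
172 = 128 + 32 + 8 + 4, so 35^172 = 35^128 × 35^32 × 35^8 × 35^4 ≡ 25 × 81 × 25 × 49 (mod 88)
Multiplying step by step:
  25 × 81 = 2025 ≡ 1 (mod 88)
  1 × 25 = 25 ≡ 25 (mod 88)
  25 × 49 = 1225 ≡ 81 (mod 88)
Result: 35^172 ≡ 81 (mod 88)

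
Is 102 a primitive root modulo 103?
No

To verify, check if 102^(102/q) ≢ 1 (mod 103) for each prime divisor q of 102
Divisors of 102 = 102: [1, 2, 3, 6, 17, 34, 51, 102]
  102^(102/17) = 102^6 ≡ 1 (mod 103)
  102^(102/2) = 102^51 ≡ 102 (mod 103)
  102^(102/3) = 102^34 ≡ 1 (mod 103)
Conclusion: 102 is not a primitive root modulo 103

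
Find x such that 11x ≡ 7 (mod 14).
7

Since gcd(11, 14) = 1 divides 7, a solution exists.
Multiply both sides by the inverse of 11 mod 14:
  11^(-1) mod 14 = 9
  x ≡ 9 × 7 ≡ 63 ≡ 7 (mod 14)
Verification: 11 × 7 = 77 = 5 × 14 + 7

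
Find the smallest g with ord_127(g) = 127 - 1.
p - 1 = 126 has prime divisors 2, 3, 7. h is a primitive root mod 127 iff h^(126/q) ≢ 1 (mod 127) for each such q.
h = 2: 2^63 ≡ 1, 2^42 ≡ 1, 2^18 ≡ 16 (mod 127); 2^63 ≡ 1, so not a primitive root.
h = 3: 3^63 ≡ 126, 3^42 ≡ 107, 3^18 ≡ 4 (mod 127); none is 1, so 3 has order 126 and is a primitive root.
The smallest primitive root mod 127 is g = 3.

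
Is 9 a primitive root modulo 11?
p - 1 = 10 has prime divisors 2, 5. Check 9^(10/q) mod 11 for each: 9^(10/2) = 9^5 ≡ 1, 9^(10/5) = 9^2 ≡ 4 (mod 11). Since 9^5 ≡ 1 (mod 11), the order of 9 divides 5 (in fact the order is 5) ≠ 10, so it is not a primitive root.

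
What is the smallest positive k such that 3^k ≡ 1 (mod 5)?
Powers of 3 mod 5: 3^1≡3, 3^2≡4, 3^3≡2, 3^4≡1. Order = 4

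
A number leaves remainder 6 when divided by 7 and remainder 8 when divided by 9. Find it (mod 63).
M = 7 × 9 = 63. M₁ = 9, y₁ ≡ 4 (mod 7). M₂ = 7, y₂ ≡ 4 (mod 9). m = 6×9×4 + 8×7×4 ≡ 62 (mod 63)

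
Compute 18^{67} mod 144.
0

Using successive squaring:
Binary expansion of 67: 1000011
Powers of 18 mod 144 (each is the square of the previous):
  18^1 ≡ 18 (mod 144)
  18^2 ≡ 18² = 324 ≡ 36 (mod 144)
  18^4 ≡ 36² = 1296 ≡ 0 (mod 144)
  18^8 ≡ 0² = 0 ≡ 0 (mod 144)
  18^16 ≡ 0² = 0 ≡ 0 (mod 144)
  18^32 ≡ 0² = 0 ≡ 0 (mod 144)
  18^64 ≡ 0² = 0 ≡ 0 (mod 144)
67 = 64 + 2 + 1, so 18^67 = 18^64 × 18^2 × 18^1 ≡ 0 × 36 × 18 (mod 144)
Multiplying step by step:
  0 × 36 = 0 ≡ 0 (mod 144)
  0 × 18 = 0 ≡ 0 (mod 144)
Result: 18^67 ≡ 0 (mod 144)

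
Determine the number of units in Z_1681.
1640

Prime factorization: 1681 = 41^2
Using the formula φ(n) = n × Π(1 - 1/p) for each prime factor p:
φ(1681) = 1681 × (1 - 1/41)
φ(1681) = 1640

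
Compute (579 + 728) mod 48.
11

(579 + 728) = 1307
1307 mod 48 = 11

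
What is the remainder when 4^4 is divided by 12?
4 = 4 (binary 100). Repeated squaring mod 12: 4^1 ≡ 4; 4^2 ≡ 4² = 16 ≡ 4; 4^4 ≡ 4² = 16 ≡ 4. So 4^4 ≡ 4 (mod 12).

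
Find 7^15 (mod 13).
Using Fermat: 7^{12} ≡ 1 (mod 13). 15 ≡ 3 (mod 12). So 7^{15} ≡ 7^{3} ≡ 5 (mod 13)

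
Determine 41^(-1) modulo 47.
41^(-1) ≡ 39 (mod 47). Verification: 41 × 39 = 1599 ≡ 1 (mod 47)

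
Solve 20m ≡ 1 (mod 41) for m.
20^(-1) ≡ 39 (mod 41). Verification: 20 × 39 = 780 ≡ 1 (mod 41)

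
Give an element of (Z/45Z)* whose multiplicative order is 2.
19 has order 2 mod 45 since 19^{2} ≡ 1 (mod 45) and no smaller power works.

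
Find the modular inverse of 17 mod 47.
17^(-1) ≡ 36 (mod 47). Verification: 17 × 36 = 612 ≡ 1 (mod 47)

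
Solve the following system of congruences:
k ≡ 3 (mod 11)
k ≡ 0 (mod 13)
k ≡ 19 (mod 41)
3094

Using the Chinese Remainder Theorem:
M = product of moduli = 5863
For equation 1: M_1 = 533, 533 ≡ 5 (mod 11), inverse of 533 mod 11 is 9 (check: 5 × 9 = 45 ≡ 1 (mod 11))
For equation 2: M_2 = 451, 451 ≡ 9 (mod 13), inverse of 451 mod 13 is 3 (check: 9 × 3 = 27 ≡ 1 (mod 13))
For equation 3: M_3 = 143, 143 ≡ 20 (mod 41), inverse of 143 mod 41 is 39 (check: 20 × 39 = 780 ≡ 1 (mod 41))
Combine: k ≡ Σ r_i×M_i×(M_i⁻¹ mod m_i) = 3×533×9 + 0×451×3 + 19×143×39 = 14391 + 0 + 105963 = 120354
120354 mod 5863 = 3094
k ≡ 3094 (mod 5863)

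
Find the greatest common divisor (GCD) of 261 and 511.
1

Using the Euclidean algorithm:
261 = 0 × 511 + 261
511 = 1 × 261 + 250
261 = 1 × 250 + 11
250 = 22 × 11 + 8
11 = 1 × 8 + 3
8 = 2 × 3 + 2
3 = 1 × 2 + 1
2 = 2 × 1 + 0

GCD(261, 511) = 1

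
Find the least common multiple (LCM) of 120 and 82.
4920

First find GCD(120, 82) using the Euclidean algorithm:
120 = 1 × 82 + 38
82 = 2 × 38 + 6
38 = 6 × 6 + 2
6 = 3 × 2 + 0
GCD(120, 82) = 2

LCM formula: LCM(a, b) = (a × b) / GCD(a, b)
LCM(120, 82) = (120 × 82) / 2
LCM(120, 82) = 9840 / 2
LCM(120, 82) = 4920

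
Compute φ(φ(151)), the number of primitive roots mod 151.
Number of primitive roots mod 151 = φ(150) = 40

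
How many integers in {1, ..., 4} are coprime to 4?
2

Prime factorization: 4 = 2^2
Using the formula φ(n) = n × Π(1 - 1/p) for each prime factor p:
φ(4) = 4 × (1 - 1/2)
φ(4) = 2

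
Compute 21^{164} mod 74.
71

Using successive squaring:
Binary expansion of 164: 10100100
Powers of 21 mod 74 (each is the square of the previous):
  21^1 ≡ 21 (mod 74)
  21^2 ≡ 21² = 441 ≡ 71 (mod 74)
  21^4 ≡ 71² = 5041 ≡ 9 (mod 74)
  21^8 ≡ 9² = 81 ≡ 7 (mod 74)
  21^16 ≡ 7² = 49 ≡ 49 (mod 74)
  21^32 ≡ 49² = 2401 ≡ 33 (mod 74)
  21^64 ≡ 33² = 1089 ≡ 53 (mod 74)
  21^128 ≡ 53² = 2809 ≡ 71 (mod 74)
164 = 128 + 32 + 4, so 21^164 = 21^128 × 21^32 × 21^4 ≡ 71 × 33 × 9 (mod 74)
Multiplying step by step:
  71 × 33 = 2343 ≡ 49 (mod 74)
  49 × 9 = 441 ≡ 71 (mod 74)
Result: 21^164 ≡ 71 (mod 74)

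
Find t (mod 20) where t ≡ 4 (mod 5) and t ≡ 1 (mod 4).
M = 5 × 4 = 20. M₁ = 4, y₁ ≡ 4 (mod 5). M₂ = 5, y₂ ≡ 1 (mod 4). t = 4×4×4 + 1×5×1 ≡ 9 (mod 20)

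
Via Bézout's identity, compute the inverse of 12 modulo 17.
Extended GCD: 12(-7) + 17(5) = 1. So 12^(-1) ≡ 10 ≡ 10 (mod 17). Verify: 12 × 10 = 120 ≡ 1 (mod 17)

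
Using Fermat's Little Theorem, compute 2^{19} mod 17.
8

By Fermat's Little Theorem, a^(p-1) ≡ 1 (mod p) for prime p and gcd(a, p) = 1
Here p = 17, so 2^16 ≡ 1 (mod 17)
We can reduce the exponent: 19 mod 16 = 3
So 2^19 ≡ 2^3 (mod 17)
Computing: 2^3 mod 17 = 8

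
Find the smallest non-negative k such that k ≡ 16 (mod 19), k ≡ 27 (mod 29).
491

Using the Chinese Remainder Theorem:
M = product of moduli = 551
For equation 1: M_1 = 29, 29 ≡ 10 (mod 19), inverse of 29 mod 19 is 2 (check: 10 × 2 = 20 ≡ 1 (mod 19))
For equation 2: M_2 = 19, 19 ≡ 19 (mod 29), inverse of 19 mod 29 is 26 (check: 19 × 26 = 494 ≡ 1 (mod 29))
Combine: k ≡ Σ r_i×M_i×(M_i⁻¹ mod m_i) = 16×29×2 + 27×19×26 = 928 + 13338 = 14266
14266 mod 551 = 491
k ≡ 491 (mod 551)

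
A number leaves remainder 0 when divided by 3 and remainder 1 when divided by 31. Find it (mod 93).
M = 3 × 31 = 93. M₁ = 31, y₁ ≡ 1 (mod 3). M₂ = 3, y₂ ≡ 21 (mod 31). y = 0×31×1 + 1×3×21 ≡ 63 (mod 93)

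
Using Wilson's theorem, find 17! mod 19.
(18)! = (17)! × (18) ≡ -1 (mod 19). So (17)! ≡ -1 × (18)^(-1) ≡ (-1)×(-1) = 1 (mod 19)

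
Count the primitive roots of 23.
10

The number of primitive roots modulo p is φ(p-1) = φ(22)
φ(22) = 10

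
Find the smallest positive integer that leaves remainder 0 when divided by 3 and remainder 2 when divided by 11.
M = 3 × 11 = 33. M₁ = 11, y₁ ≡ 2 (mod 3). M₂ = 3, y₂ ≡ 4 (mod 11). k = 0×11×2 + 2×3×4 ≡ 24 (mod 33). The smallest positive such number is 24.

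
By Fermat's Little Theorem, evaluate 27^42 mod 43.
By Fermat's Little Theorem, 27^{42} ≡ 1 (mod 43) since 43 is prime and gcd(27, 43) = 1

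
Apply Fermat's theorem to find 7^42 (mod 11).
By Fermat: 7^{10} ≡ 1 (mod 11). 42 = 4×10 + 2. So 7^{42} ≡ 7^{2} ≡ 5 (mod 11)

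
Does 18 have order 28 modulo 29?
p - 1 = 28 has prime divisors 2, 7. Check 18^(28/q) mod 29 for each: 18^(28/2) = 18^14 ≡ 28, 18^(28/7) = 18^4 ≡ 25 (mod 29). None of these is 1, so 18 has order 28 = φ(29), so it is a primitive root mod 29.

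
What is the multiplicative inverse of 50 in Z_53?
50^(-1) ≡ 35 (mod 53). Verification: 50 × 35 = 1750 ≡ 1 (mod 53)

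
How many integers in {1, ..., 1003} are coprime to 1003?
928

Prime factorization: 1003 = 17 × 59
Using the formula φ(n) = n × Π(1 - 1/p) for each prime factor p:
φ(1003) = 1003 × (1 - 1/17) × (1 - 1/59)
φ(1003) = 928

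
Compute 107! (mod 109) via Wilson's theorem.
(108)! = (107)! × (108) ≡ -1 (mod 109). So (107)! ≡ -1 × (108)^(-1) ≡ (-1)×(-1) = 1 (mod 109)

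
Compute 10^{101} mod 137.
127

Using successive squaring:
Binary expansion of 101: 1100101
Powers of 10 mod 137 (each is the square of the previous):
  10^1 ≡ 10 (mod 137)
  10^2 ≡ 10² = 100 ≡ 100 (mod 137)
  10^4 ≡ 100² = 10000 ≡ 136 (mod 137)
  10^8 ≡ 136² = 18496 ≡ 1 (mod 137)
  10^16 ≡ 1² = 1 ≡ 1 (mod 137)
  10^32 ≡ 1² = 1 ≡ 1 (mod 137)
  10^64 ≡ 1² = 1 ≡ 1 (mod 137)
101 = 64 + 32 + 4 + 1, so 10^101 = 10^64 × 10^32 × 10^4 × 10^1 ≡ 1 × 1 × 136 × 10 (mod 137)
Multiplying step by step:
  1 × 1 = 1 ≡ 1 (mod 137)
  1 × 136 = 136 ≡ 136 (mod 137)
  136 × 10 = 1360 ≡ 127 (mod 137)
Result: 10^101 ≡ 127 (mod 137)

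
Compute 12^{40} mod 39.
27

Using successive squaring:
Binary expansion of 40: 101000
Powers of 12 mod 39 (each is the square of the previous):
  12^1 ≡ 12 (mod 39)
  12^2 ≡ 12² = 144 ≡ 27 (mod 39)
  12^4 ≡ 27² = 729 ≡ 27 (mod 39)
  12^8 ≡ 27² = 729 ≡ 27 (mod 39)
  12^16 ≡ 27² = 729 ≡ 27 (mod 39)
  12^32 ≡ 27² = 729 ≡ 27 (mod 39)
40 = 32 + 8, so 12^40 = 12^32 × 12^8 ≡ 27 × 27 (mod 39)
Multiplying step by step:
  27 × 27 = 729 ≡ 27 (mod 39)
Result: 12^40 ≡ 27 (mod 39)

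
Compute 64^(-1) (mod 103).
66

Using Extended Euclidean Algorithm:
gcd(64, 103) = 1
Bezout coefficients: 64 × -37 + 103 × 23 = 1
So 64 × -37 ≡ 1 (mod 103)
The inverse is -37 mod 103 = 66
Verification: 64 × 66 = 4224 = 41 × 103 + 1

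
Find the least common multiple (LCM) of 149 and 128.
19072

First find GCD(149, 128) using the Euclidean algorithm:
149 = 1 × 128 + 21
128 = 6 × 21 + 2
21 = 10 × 2 + 1
2 = 2 × 1 + 0
GCD(149, 128) = 1

LCM formula: LCM(a, b) = (a × b) / GCD(a, b)
LCM(149, 128) = (149 × 128) / 1
LCM(149, 128) = 19072 / 1
LCM(149, 128) = 19072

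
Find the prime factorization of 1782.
2 × 3^4 × 11

Divide by primes starting from smallest:
1782 ÷ 2 = 891
891 ÷ 3 = 297
297 ÷ 3 = 99
99 ÷ 3 = 33
33 ÷ 3 = 11
11 ÷ 11 = 1

1782 = 2 × 3^4 × 11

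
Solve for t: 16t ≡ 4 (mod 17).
13

Since gcd(16, 17) = 1 divides 4, a solution exists.
Multiply both sides by the inverse of 16 mod 17:
  16^(-1) mod 17 = 16
  x ≡ 16 × 4 ≡ 64 ≡ 13 (mod 17)
Verification: 16 × 13 = 208 = 12 × 17 + 4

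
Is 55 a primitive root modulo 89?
No

To verify, check if 55^(88/q) ≢ 1 (mod 89) for each prime divisor q of 88
Divisors of 88 = 88: [1, 2, 4, 8, 11, 22, 44, 88]
  55^(88/2) = 55^44 ≡ 1 (mod 89)
  55^(88/11) = 55^8 ≡ 1 (mod 89)
Conclusion: 55 is not a primitive root modulo 89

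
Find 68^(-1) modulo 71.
47

Using Extended Euclidean Algorithm:
gcd(68, 71) = 1
Bezout coefficients: 68 × -24 + 71 × 23 = 1
So 68 × -24 ≡ 1 (mod 71)
The inverse is -24 mod 71 = 47
Verification: 68 × 47 = 3196 = 45 × 71 + 1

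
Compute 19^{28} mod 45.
1

Using successive squaring:
Binary expansion of 28: 11100
Powers of 19 mod 45 (each is the square of the previous):
  19^1 ≡ 19 (mod 45)
  19^2 ≡ 19² = 361 ≡ 1 (mod 45)
  19^4 ≡ 1² = 1 ≡ 1 (mod 45)
  19^8 ≡ 1² = 1 ≡ 1 (mod 45)
  19^16 ≡ 1² = 1 ≡ 1 (mod 45)
28 = 16 + 8 + 4, so 19^28 = 19^16 × 19^8 × 19^4 ≡ 1 × 1 × 1 (mod 45)
Multiplying step by step:
  1 × 1 = 1 ≡ 1 (mod 45)
  1 × 1 = 1 ≡ 1 (mod 45)
Result: 19^28 ≡ 1 (mod 45)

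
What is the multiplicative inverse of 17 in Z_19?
17^(-1) ≡ 9 (mod 19). Verification: 17 × 9 = 153 ≡ 1 (mod 19)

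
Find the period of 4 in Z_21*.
Powers of 4 mod 21: 4^1≡4, 4^2≡16, 4^3≡1. Order = 3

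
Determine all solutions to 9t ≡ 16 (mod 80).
64

Since gcd(9, 80) = 1 divides 16, a solution exists.
Multiply both sides by the inverse of 9 mod 80:
  9^(-1) mod 80 = 9
  x ≡ 9 × 16 ≡ 144 ≡ 64 (mod 80)
Verification: 9 × 64 = 576 = 7 × 80 + 16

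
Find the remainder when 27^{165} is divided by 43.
By Fermat: 27^{42} ≡ 1 (mod 43). 165 = 3×42 + 39. So 27^{165} ≡ 27^{39} ≡ 39 (mod 43)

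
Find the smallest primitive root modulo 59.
2

A primitive root g modulo p has order p-1 = 58
Prime divisors of 58: [2, 29]
g is a primitive root iff g^(58/q) ≢ 1 (mod 59) for each prime divisor q
Testing small values:
  g = 2: 2^29 ≡ 58, 2^2 ≡ 4 (mod 59) → none is 1, primitive root!
The smallest primitive root is 2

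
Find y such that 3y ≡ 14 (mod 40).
18

Since gcd(3, 40) = 1 divides 14, a solution exists.
Multiply both sides by the inverse of 3 mod 40:
  3^(-1) mod 40 = 27
  x ≡ 27 × 14 ≡ 378 ≡ 18 (mod 40)
Verification: 3 × 18 = 54 = 1 × 40 + 14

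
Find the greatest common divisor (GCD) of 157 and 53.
1

Using the Euclidean algorithm:
157 = 2 × 53 + 51
53 = 1 × 51 + 2
51 = 25 × 2 + 1
2 = 2 × 1 + 0

GCD(157, 53) = 1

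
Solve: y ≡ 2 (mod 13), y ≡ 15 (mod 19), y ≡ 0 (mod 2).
M = 13 × 19 × 2 = 494. M₁ = 38, y₁ ≡ 12 (mod 13). M₂ = 26, y₂ ≡ 11 (mod 19). M₃ = 247, y₃ ≡ 1 (mod 2). y = 2×38×12 + 15×26×11 + 0×247×1 ≡ 262 (mod 494)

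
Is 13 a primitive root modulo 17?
No

To verify, check if 13^(16/q) ≢ 1 (mod 17) for each prime divisor q of 16
Divisors of 16 = 16: [1, 2, 4, 8, 16]
  13^(16/2) = 13^8 ≡ 1 (mod 17)
Conclusion: 13 is not a primitive root modulo 17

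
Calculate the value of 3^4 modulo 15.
4 = 4 (binary 100). Repeated squaring mod 15: 3^1 ≡ 3; 3^2 ≡ 3² = 9 ≡ 9; 3^4 ≡ 9² = 81 ≡ 6. So 3^4 ≡ 6 (mod 15).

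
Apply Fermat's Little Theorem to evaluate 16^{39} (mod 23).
4

By Fermat's Little Theorem, a^(p-1) ≡ 1 (mod p) for prime p and gcd(a, p) = 1
Here p = 23, so 16^22 ≡ 1 (mod 23)
We can reduce the exponent: 39 mod 22 = 17
So 16^39 ≡ 16^17 (mod 23)
Computing: 16^17 mod 23 = 4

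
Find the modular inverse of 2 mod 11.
2^(-1) ≡ 6 (mod 11). Verification: 2 × 6 = 12 ≡ 1 (mod 11)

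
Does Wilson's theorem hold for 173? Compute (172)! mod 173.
(172)! mod 173 = 172. Since this equals -1 (mod 173), Wilson confirms 173 is prime.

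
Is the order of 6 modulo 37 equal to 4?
Yes, ord_37(6) = 4.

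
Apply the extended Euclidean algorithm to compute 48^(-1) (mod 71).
Extended GCD: 48(-34) + 71(23) = 1. So 48^(-1) ≡ 37 ≡ 37 (mod 71). Verify: 48 × 37 = 1776 ≡ 1 (mod 71)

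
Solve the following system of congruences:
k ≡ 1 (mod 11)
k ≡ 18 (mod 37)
166

Using the Chinese Remainder Theorem:
M = product of moduli = 407
For equation 1: M_1 = 37, 37 ≡ 4 (mod 11), inverse of 37 mod 11 is 3 (check: 4 × 3 = 12 ≡ 1 (mod 11))
For equation 2: M_2 = 11, 11 ≡ 11 (mod 37), inverse of 11 mod 37 is 27 (check: 11 × 27 = 297 ≡ 1 (mod 37))
Combine: k ≡ Σ r_i×M_i×(M_i⁻¹ mod m_i) = 1×37×3 + 18×11×27 = 111 + 5346 = 5457
5457 mod 407 = 166
k ≡ 166 (mod 407)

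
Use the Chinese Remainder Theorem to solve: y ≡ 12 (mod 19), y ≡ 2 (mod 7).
107

Using the Chinese Remainder Theorem:
M = product of moduli = 133
For equation 1: M_1 = 7, 7 ≡ 7 (mod 19), inverse of 7 mod 19 is 11 (check: 7 × 11 = 77 ≡ 1 (mod 19))
For equation 2: M_2 = 19, 19 ≡ 5 (mod 7), inverse of 19 mod 7 is 3 (check: 5 × 3 = 15 ≡ 1 (mod 7))
Combine: y ≡ Σ r_i×M_i×(M_i⁻¹ mod m_i) = 12×7×11 + 2×19×3 = 924 + 114 = 1038
1038 mod 133 = 107
y ≡ 107 (mod 133)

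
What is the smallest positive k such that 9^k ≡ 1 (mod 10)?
Powers of 9 mod 10: 9^1≡9, 9^2≡1. Order = 2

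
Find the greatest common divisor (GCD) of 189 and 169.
1

Using the Euclidean algorithm:
189 = 1 × 169 + 20
169 = 8 × 20 + 9
20 = 2 × 9 + 2
9 = 4 × 2 + 1
2 = 2 × 1 + 0

GCD(189, 169) = 1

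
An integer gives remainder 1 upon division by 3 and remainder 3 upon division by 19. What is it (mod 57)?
M = 3 × 19 = 57. M₁ = 19, y₁ ≡ 1 (mod 3). M₂ = 3, y₂ ≡ 13 (mod 19). x = 1×19×1 + 3×3×13 ≡ 22 (mod 57). The smallest positive such number is 22.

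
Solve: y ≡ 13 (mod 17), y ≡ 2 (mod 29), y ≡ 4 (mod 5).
M = 17 × 29 × 5 = 2465. M₁ = 145, y₁ ≡ 2 (mod 17). M₂ = 85, y₂ ≡ 14 (mod 29). M₃ = 493, y₃ ≡ 2 (mod 5). y = 13×145×2 + 2×85×14 + 4×493×2 ≡ 234 (mod 2465)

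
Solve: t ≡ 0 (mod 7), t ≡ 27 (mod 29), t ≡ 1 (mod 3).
M = 7 × 29 × 3 = 609. M₁ = 87, y₁ ≡ 5 (mod 7). M₂ = 21, y₂ ≡ 18 (mod 29). M₃ = 203, y₃ ≡ 2 (mod 3). t = 0×87×5 + 27×21×18 + 1×203×2 ≡ 259 (mod 609)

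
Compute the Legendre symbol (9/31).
(9/31) = 9^{15} mod 31 = 1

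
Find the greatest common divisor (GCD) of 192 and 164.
4

Using the Euclidean algorithm:
192 = 1 × 164 + 28
164 = 5 × 28 + 24
28 = 1 × 24 + 4
24 = 6 × 4 + 0

GCD(192, 164) = 4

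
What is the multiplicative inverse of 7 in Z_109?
7^(-1) ≡ 78 (mod 109). Verification: 7 × 78 = 546 ≡ 1 (mod 109)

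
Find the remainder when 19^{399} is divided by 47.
By Fermat: 19^{46} ≡ 1 (mod 47). 399 = 8×46 + 31. So 19^{399} ≡ 19^{31} ≡ 41 (mod 47)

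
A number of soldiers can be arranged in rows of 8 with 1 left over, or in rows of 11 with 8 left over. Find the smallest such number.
M = 8 × 11 = 88. M₁ = 11, y₁ ≡ 3 (mod 8). M₂ = 8, y₂ ≡ 7 (mod 11). k = 1×11×3 + 8×8×7 ≡ 41 (mod 88). The smallest positive such number is 41.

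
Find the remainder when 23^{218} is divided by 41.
By Fermat: 23^{40} ≡ 1 (mod 41). 218 = 5×40 + 18. So 23^{218} ≡ 23^{18} ≡ 10 (mod 41)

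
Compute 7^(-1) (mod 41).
7^(-1) ≡ 6 (mod 41). Verification: 7 × 6 = 42 ≡ 1 (mod 41)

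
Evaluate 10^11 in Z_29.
Using repeated squaring. 11 = 8 + 2 + 1 (binary 1011). Repeated squaring mod 29: 10^1 ≡ 10; 10^2 ≡ 10² = 100 ≡ 13; 10^4 ≡ 13² = 169 ≡ 24; 10^8 ≡ 24² = 576 ≡ 25. Multiply: 10^11 = 10^8 × 10^2 × 10^1 ≡ 25 × 13 × 10 (mod 29): 25 × 13 = 325 ≡ 6; 6 × 10 = 60 ≡ 2. So 10^11 ≡ 2 (mod 29).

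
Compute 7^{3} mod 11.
2

Using successive squaring:
Binary expansion of 3: 11
Powers of 7 mod 11 (each is the square of the previous):
  7^1 ≡ 7 (mod 11)
  7^2 ≡ 7² = 49 ≡ 5 (mod 11)
3 = 2 + 1, so 7^3 = 7^2 × 7^1 ≡ 5 × 7 (mod 11)
Multiplying step by step:
  5 × 7 = 35 ≡ 2 (mod 11)
Result: 7^3 ≡ 2 (mod 11)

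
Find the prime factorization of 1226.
2 × 613

Divide by primes starting from smallest:
1226 ÷ 2 = 613
613 ÷ 613 = 1

1226 = 2 × 613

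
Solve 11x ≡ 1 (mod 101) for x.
11^(-1) ≡ 46 (mod 101). Verification: 11 × 46 = 506 ≡ 1 (mod 101)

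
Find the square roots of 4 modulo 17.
The square roots of 4 mod 17 are 2 and 15. Verify: 2² = 4 ≡ 4 (mod 17)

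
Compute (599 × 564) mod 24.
12

(599 × 564) = 337836
337836 mod 24 = 12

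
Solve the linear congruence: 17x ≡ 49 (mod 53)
6

Since gcd(17, 53) = 1 divides 49, a solution exists.
Multiply both sides by the inverse of 17 mod 53:
  17^(-1) mod 53 = 25
  x ≡ 25 × 49 ≡ 1225 ≡ 6 (mod 53)
Verification: 17 × 6 = 102 = 1 × 53 + 49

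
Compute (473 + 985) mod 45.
18

(473 + 985) = 1458
1458 mod 45 = 18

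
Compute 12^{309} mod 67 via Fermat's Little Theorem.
42

By Fermat's Little Theorem, a^(p-1) ≡ 1 (mod p) for prime p and gcd(a, p) = 1
Here p = 67, so 12^66 ≡ 1 (mod 67)
We can reduce the exponent: 309 mod 66 = 45
So 12^309 ≡ 12^45 (mod 67)
Computing: 12^45 mod 67 = 42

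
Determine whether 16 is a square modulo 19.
By Euler's criterion: 16^{9} ≡ 1 (mod 19). Since this equals 1, 16 is a QR.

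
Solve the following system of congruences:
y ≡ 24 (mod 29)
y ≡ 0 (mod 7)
140

Using the Chinese Remainder Theorem:
M = product of moduli = 203
For equation 1: M_1 = 7, 7 ≡ 7 (mod 29), inverse of 7 mod 29 is 25 (check: 7 × 25 = 175 ≡ 1 (mod 29))
For equation 2: M_2 = 29, 29 ≡ 1 (mod 7), inverse of 29 mod 7 is 1 (check: 1 × 1 = 1 ≡ 1 (mod 7))
Combine: y ≡ Σ r_i×M_i×(M_i⁻¹ mod m_i) = 24×7×25 + 0×29×1 = 4200 + 0 = 4200
4200 mod 203 = 140
y ≡ 140 (mod 203)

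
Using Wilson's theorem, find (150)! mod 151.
By Wilson's theorem, (150)! ≡ -1 ≡ 150 (mod 151)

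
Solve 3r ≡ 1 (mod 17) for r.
3^(-1) ≡ 6 (mod 17). Verification: 3 × 6 = 18 ≡ 1 (mod 17)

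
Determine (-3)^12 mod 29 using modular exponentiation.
Using repeated squaring. (-3) ≡ 26 (mod 29). 12 = 8 + 4 (binary 1100). Repeated squaring mod 29: 26^1 ≡ 26; 26^2 ≡ 26² = 676 ≡ 9; 26^4 ≡ 9² = 81 ≡ 23; 26^8 ≡ 23² = 529 ≡ 7. Multiply: (-3)^12 ≡ 26^8 × 26^4 ≡ 7 × 23 (mod 29): 7 × 23 = 161 ≡ 16. So (-3)^12 ≡ 16 (mod 29).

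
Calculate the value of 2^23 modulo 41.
Using repeated squaring. 23 = 16 + 4 + 2 + 1 (binary 10111). Repeated squaring mod 41: 2^1 ≡ 2; 2^2 ≡ 2² = 4 ≡ 4; 2^4 ≡ 4² = 16 ≡ 16; 2^8 ≡ 16² = 256 ≡ 10; 2^16 ≡ 10² = 100 ≡ 18. Multiply: 2^23 = 2^16 × 2^4 × 2^2 × 2^1 ≡ 18 × 16 × 4 × 2 (mod 41): 18 × 16 = 288 ≡ 1; 1 × 4 = 4 ≡ 4; 4 × 2 = 8 ≡ 8. So 2^23 ≡ 8 (mod 41).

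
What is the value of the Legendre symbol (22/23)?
(22/23) = 22^{11} mod 23 = -1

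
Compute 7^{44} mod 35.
21

Using successive squaring:
Binary expansion of 44: 101100
Powers of 7 mod 35 (each is the square of the previous):
  7^1 ≡ 7 (mod 35)
  7^2 ≡ 7² = 49 ≡ 14 (mod 35)
  7^4 ≡ 14² = 196 ≡ 21 (mod 35)
  7^8 ≡ 21² = 441 ≡ 21 (mod 35)
  7^16 ≡ 21² = 441 ≡ 21 (mod 35)
  7^32 ≡ 21² = 441 ≡ 21 (mod 35)
44 = 32 + 8 + 4, so 7^44 = 7^32 × 7^8 × 7^4 ≡ 21 × 21 × 21 (mod 35)
Multiplying step by step:
  21 × 21 = 441 ≡ 21 (mod 35)
  21 × 21 = 441 ≡ 21 (mod 35)
Result: 7^44 ≡ 21 (mod 35)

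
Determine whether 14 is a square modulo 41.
By Euler's criterion: 14^{20} ≡ 40 (mod 41). Since this equals -1 (≡ 40), 14 is not a QR.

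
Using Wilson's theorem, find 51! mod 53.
(52)! = (51)! × (52) ≡ -1 (mod 53). So (51)! ≡ -1 × (52)^(-1) ≡ (-1)×(-1) = 1 (mod 53)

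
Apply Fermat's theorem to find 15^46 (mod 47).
By Fermat's Little Theorem, 15^{46} ≡ 1 (mod 47) since 47 is prime and gcd(15, 47) = 1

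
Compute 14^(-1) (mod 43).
14^(-1) ≡ 40 (mod 43). Verification: 14 × 40 = 560 ≡ 1 (mod 43)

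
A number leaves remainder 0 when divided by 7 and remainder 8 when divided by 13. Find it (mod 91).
M = 7 × 13 = 91. M₁ = 13, y₁ ≡ 6 (mod 7). M₂ = 7, y₂ ≡ 2 (mod 13). k = 0×13×6 + 8×7×2 ≡ 21 (mod 91)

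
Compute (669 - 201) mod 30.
18

(669 - 201) = 468
468 mod 30 = 18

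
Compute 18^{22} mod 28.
4

Using successive squaring:
Binary expansion of 22: 10110
Powers of 18 mod 28 (each is the square of the previous):
  18^1 ≡ 18 (mod 28)
  18^2 ≡ 18² = 324 ≡ 16 (mod 28)
  18^4 ≡ 16² = 256 ≡ 4 (mod 28)
  18^8 ≡ 4² = 16 ≡ 16 (mod 28)
  18^16 ≡ 16² = 256 ≡ 4 (mod 28)
22 = 16 + 4 + 2, so 18^22 = 18^16 × 18^4 × 18^2 ≡ 4 × 4 × 16 (mod 28)
Multiplying step by step:
  4 × 4 = 16 ≡ 16 (mod 28)
  16 × 16 = 256 ≡ 4 (mod 28)
Result: 18^22 ≡ 4 (mod 28)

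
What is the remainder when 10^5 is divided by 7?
10 ≡ 3 (mod 7). 5 = 4 + 1 (binary 101). Repeated squaring mod 7: 3^1 ≡ 3; 3^2 ≡ 3² = 9 ≡ 2; 3^4 ≡ 2² = 4 ≡ 4. Multiply: 10^5 ≡ 3^4 × 3^1 ≡ 4 × 3 (mod 7): 4 × 3 = 12 ≡ 5. So 10^5 ≡ 5 (mod 7).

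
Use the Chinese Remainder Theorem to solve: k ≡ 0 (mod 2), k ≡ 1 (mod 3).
M = 2 × 3 = 6. M₁ = 3, y₁ ≡ 1 (mod 2). M₂ = 2, y₂ ≡ 2 (mod 3). k = 0×3×1 + 1×2×2 ≡ 4 (mod 6)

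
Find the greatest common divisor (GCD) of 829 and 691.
1

Using the Euclidean algorithm:
829 = 1 × 691 + 138
691 = 5 × 138 + 1
138 = 138 × 1 + 0

GCD(829, 691) = 1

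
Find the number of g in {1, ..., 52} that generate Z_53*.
Number of primitive roots mod 53 = φ(52) = 24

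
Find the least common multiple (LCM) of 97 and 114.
11058

First find GCD(97, 114) using the Euclidean algorithm:
97 = 0 × 114 + 97
114 = 1 × 97 + 17
97 = 5 × 17 + 12
17 = 1 × 12 + 5
12 = 2 × 5 + 2
5 = 2 × 2 + 1
2 = 2 × 1 + 0
GCD(97, 114) = 1

LCM formula: LCM(a, b) = (a × b) / GCD(a, b)
LCM(97, 114) = (97 × 114) / 1
LCM(97, 114) = 11058 / 1
LCM(97, 114) = 11058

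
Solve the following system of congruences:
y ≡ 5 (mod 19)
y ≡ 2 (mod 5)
62

Using the Chinese Remainder Theorem:
M = product of moduli = 95
For equation 1: M_1 = 5, 5 ≡ 5 (mod 19), inverse of 5 mod 19 is 4 (check: 5 × 4 = 20 ≡ 1 (mod 19))
For equation 2: M_2 = 19, 19 ≡ 4 (mod 5), inverse of 19 mod 5 is 4 (check: 4 × 4 = 16 ≡ 1 (mod 5))
Combine: y ≡ Σ r_i×M_i×(M_i⁻¹ mod m_i) = 5×5×4 + 2×19×4 = 100 + 152 = 252
252 mod 95 = 62
y ≡ 62 (mod 95)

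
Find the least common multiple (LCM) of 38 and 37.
1406

First find GCD(38, 37) using the Euclidean algorithm:
38 = 1 × 37 + 1
37 = 37 × 1 + 0
GCD(38, 37) = 1

LCM formula: LCM(a, b) = (a × b) / GCD(a, b)
LCM(38, 37) = (38 × 37) / 1
LCM(38, 37) = 1406 / 1
LCM(38, 37) = 1406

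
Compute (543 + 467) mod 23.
21

(543 + 467) = 1010
1010 mod 23 = 21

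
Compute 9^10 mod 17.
10 = 8 + 2 (binary 1010). Repeated squaring mod 17: 9^1 ≡ 9; 9^2 ≡ 9² = 81 ≡ 13; 9^4 ≡ 13² = 169 ≡ 16; 9^8 ≡ 16² = 256 ≡ 1. Multiply: 9^10 = 9^8 × 9^2 ≡ 1 × 13 (mod 17): 1 × 13 = 13 ≡ 13. So 9^10 ≡ 13 (mod 17).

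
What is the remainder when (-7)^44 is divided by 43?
Using Fermat: (-7)^{42} ≡ 1 (mod 43). 44 ≡ 2 (mod 42). So (-7)^{44} ≡ (-7)^{2} ≡ 6 (mod 43)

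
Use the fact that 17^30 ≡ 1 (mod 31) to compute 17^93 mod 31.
By Fermat: 17^{30} ≡ 1 (mod 31). 93 = 3×30 + 3. So 17^{93} ≡ 17^{3} ≡ 15 (mod 31)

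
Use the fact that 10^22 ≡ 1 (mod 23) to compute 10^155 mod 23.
By Fermat: 10^{22} ≡ 1 (mod 23). 155 = 7×22 + 1. So 10^{155} ≡ 10^{1} ≡ 10 (mod 23)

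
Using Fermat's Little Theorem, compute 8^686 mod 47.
By Fermat: 8^{46} ≡ 1 (mod 47). 686 ≡ 42 (mod 46). So 8^{686} ≡ 8^{42} ≡ 27 (mod 47)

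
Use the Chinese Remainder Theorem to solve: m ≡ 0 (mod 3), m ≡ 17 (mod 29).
M = 3 × 29 = 87. M₁ = 29, y₁ ≡ 2 (mod 3). M₂ = 3, y₂ ≡ 10 (mod 29). m = 0×29×2 + 17×3×10 ≡ 75 (mod 87)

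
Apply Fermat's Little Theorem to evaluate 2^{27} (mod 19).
18

By Fermat's Little Theorem, a^(p-1) ≡ 1 (mod p) for prime p and gcd(a, p) = 1
Here p = 19, so 2^18 ≡ 1 (mod 19)
We can reduce the exponent: 27 mod 18 = 9
So 2^27 ≡ 2^9 (mod 19)
Computing: 2^9 mod 19 = 18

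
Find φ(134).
66

Prime factorization: 134 = 2 × 67
Using the formula φ(n) = n × Π(1 - 1/p) for each prime factor p:
φ(134) = 134 × (1 - 1/2) × (1 - 1/67)
φ(134) = 66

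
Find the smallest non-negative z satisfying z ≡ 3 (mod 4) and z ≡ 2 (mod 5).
M = 4 × 5 = 20. M₁ = 5, y₁ ≡ 1 (mod 4). M₂ = 4, y₂ ≡ 4 (mod 5). z = 3×5×1 + 2×4×4 ≡ 7 (mod 20)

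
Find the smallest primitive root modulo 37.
p - 1 = 36 has prime divisors 2, 3. h is a primitive root mod 37 iff h^(36/q) ≢ 1 (mod 37) for each such q.
h = 2: 2^18 ≡ 36, 2^12 ≡ 26 (mod 37); none is 1, so 2 has order 36 and is a primitive root.
The smallest primitive root mod 37 is g = 2.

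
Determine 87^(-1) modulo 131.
87^(-1) ≡ 128 (mod 131). Verification: 87 × 128 = 11136 ≡ 1 (mod 131)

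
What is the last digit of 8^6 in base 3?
8 ≡ 2 (mod 3). 6 = 4 + 2 (binary 110). Repeated squaring mod 3: 2^1 ≡ 2; 2^2 ≡ 2² = 4 ≡ 1; 2^4 ≡ 1² = 1 ≡ 1. Multiply: 8^6 ≡ 2^4 × 2^2 ≡ 1 × 1 (mod 3): 1 × 1 = 1 ≡ 1. So 8^6 ≡ 1 (mod 3).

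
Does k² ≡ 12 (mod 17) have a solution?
By Euler's criterion: 12^{8} ≡ 16 (mod 17). Since this equals -1 (≡ 16), 12 is not a QR.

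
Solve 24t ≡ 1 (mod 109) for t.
50

Using Extended Euclidean Algorithm:
gcd(24, 109) = 1
Bezout coefficients: 24 × 50 + 109 × -11 = 1
So 24 × 50 ≡ 1 (mod 109)
The inverse is 50 mod 109 = 50
Verification: 24 × 50 = 1200 = 11 × 109 + 1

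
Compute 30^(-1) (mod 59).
2

Using Extended Euclidean Algorithm:
gcd(30, 59) = 1
Bezout coefficients: 30 × 2 + 59 × -1 = 1
So 30 × 2 ≡ 1 (mod 59)
The inverse is 2 mod 59 = 2
Verification: 30 × 2 = 60 = 1 × 59 + 1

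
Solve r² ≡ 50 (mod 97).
The square roots of 50 mod 97 are 27 and 70. Verify: 27² = 729 ≡ 50 (mod 97)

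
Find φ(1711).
1624

Prime factorization: 1711 = 29 × 59
Using the formula φ(n) = n × Π(1 - 1/p) for each prime factor p:
φ(1711) = 1711 × (1 - 1/29) × (1 - 1/59)
φ(1711) = 1624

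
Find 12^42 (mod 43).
Using Fermat: 12^{42} ≡ 1 (mod 43). 42 ≡ 0 (mod 42). So 12^{42} ≡ 12^{0} ≡ 1 (mod 43)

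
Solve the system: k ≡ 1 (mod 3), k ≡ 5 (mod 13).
M = 3 × 13 = 39. M₁ = 13, y₁ ≡ 1 (mod 3). M₂ = 3, y₂ ≡ 9 (mod 13). k = 1×13×1 + 5×3×9 ≡ 31 (mod 39)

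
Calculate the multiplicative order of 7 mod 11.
Powers of 7 mod 11: 7^1≡7, 7^2≡5, 7^3≡2, 7^4≡3, 7^5≡10, 7^6≡4, 7^7≡6, 7^8≡9, 7^9≡8, 7^10≡1. Order = 10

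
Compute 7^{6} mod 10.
9

Using successive squaring:
Binary expansion of 6: 110
Powers of 7 mod 10 (each is the square of the previous):
  7^1 ≡ 7 (mod 10)
  7^2 ≡ 7² = 49 ≡ 9 (mod 10)
  7^4 ≡ 9² = 81 ≡ 1 (mod 10)
6 = 4 + 2, so 7^6 = 7^4 × 7^2 ≡ 1 × 9 (mod 10)
Multiplying step by step:
  1 × 9 = 9 ≡ 9 (mod 10)
Result: 7^6 ≡ 9 (mod 10)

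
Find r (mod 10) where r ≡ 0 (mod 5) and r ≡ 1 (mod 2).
M = 5 × 2 = 10. M₁ = 2, y₁ ≡ 3 (mod 5). M₂ = 5, y₂ ≡ 1 (mod 2). r = 0×2×3 + 1×5×1 ≡ 5 (mod 10)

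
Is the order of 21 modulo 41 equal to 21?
No, the actual order is 20, not 21.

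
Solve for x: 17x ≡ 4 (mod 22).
8

Since gcd(17, 22) = 1 divides 4, a solution exists.
Multiply both sides by the inverse of 17 mod 22:
  17^(-1) mod 22 = 13
  x ≡ 13 × 4 ≡ 52 ≡ 8 (mod 22)
Verification: 17 × 8 = 136 = 6 × 22 + 4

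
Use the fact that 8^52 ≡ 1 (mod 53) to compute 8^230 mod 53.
By Fermat: 8^{52} ≡ 1 (mod 53). 230 = 4×52 + 22. So 8^{230} ≡ 8^{22} ≡ 7 (mod 53)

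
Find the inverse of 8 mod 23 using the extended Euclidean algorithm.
Extended GCD: 8(3) + 23(-1) = 1. So 8^(-1) ≡ 3 ≡ 3 (mod 23). Verify: 8 × 3 = 24 ≡ 1 (mod 23)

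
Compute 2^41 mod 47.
Using repeated squaring. 41 = 32 + 8 + 1 (binary 101001). Repeated squaring mod 47: 2^1 ≡ 2; 2^2 ≡ 2² = 4 ≡ 4; 2^4 ≡ 4² = 16 ≡ 16; 2^8 ≡ 16² = 256 ≡ 21; 2^16 ≡ 21² = 441 ≡ 18; 2^32 ≡ 18² = 324 ≡ 42. Multiply: 2^41 = 2^32 × 2^8 × 2^1 ≡ 42 × 21 × 2 (mod 47): 42 × 21 = 882 ≡ 36; 36 × 2 = 72 ≡ 25. So 2^41 ≡ 25 (mod 47).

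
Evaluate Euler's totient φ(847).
660

Prime factorization: 847 = 7 × 11^2
Using the formula φ(n) = n × Π(1 - 1/p) for each prime factor p:
φ(847) = 847 × (1 - 1/7) × (1 - 1/11)
φ(847) = 660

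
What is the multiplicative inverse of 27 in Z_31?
23

Using Extended Euclidean Algorithm:
gcd(27, 31) = 1
Bezout coefficients: 27 × -8 + 31 × 7 = 1
So 27 × -8 ≡ 1 (mod 31)
The inverse is -8 mod 31 = 23
Verification: 27 × 23 = 621 = 20 × 31 + 1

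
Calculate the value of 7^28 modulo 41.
Using repeated squaring. 28 = 16 + 8 + 4 (binary 11100). Repeated squaring mod 41: 7^1 ≡ 7; 7^2 ≡ 7² = 49 ≡ 8; 7^4 ≡ 8² = 64 ≡ 23; 7^8 ≡ 23² = 529 ≡ 37; 7^16 ≡ 37² = 1369 ≡ 16. Multiply: 7^28 = 7^16 × 7^8 × 7^4 ≡ 16 × 37 × 23 (mod 41): 16 × 37 = 592 ≡ 18; 18 × 23 = 414 ≡ 4. So 7^28 ≡ 4 (mod 41).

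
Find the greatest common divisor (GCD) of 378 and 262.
2

Using the Euclidean algorithm:
378 = 1 × 262 + 116
262 = 2 × 116 + 30
116 = 3 × 30 + 26
30 = 1 × 26 + 4
26 = 6 × 4 + 2
4 = 2 × 2 + 0

GCD(378, 262) = 2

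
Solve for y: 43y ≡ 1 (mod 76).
23

Since gcd(43, 76) = 1 divides 1, a solution exists.
Multiply both sides by the inverse of 43 mod 76:
  43^(-1) mod 76 = 23
  x ≡ 23 × 1 ≡ 23 ≡ 23 (mod 76)
Verification: 43 × 23 = 989 = 13 × 76 + 1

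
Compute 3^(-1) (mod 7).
5

Using Extended Euclidean Algorithm:
gcd(3, 7) = 1
Bezout coefficients: 3 × -2 + 7 × 1 = 1
So 3 × -2 ≡ 1 (mod 7)
The inverse is -2 mod 7 = 5
Verification: 3 × 5 = 15 = 2 × 7 + 1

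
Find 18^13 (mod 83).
Using repeated squaring. 13 = 8 + 4 + 1 (binary 1101). Repeated squaring mod 83: 18^1 ≡ 18; 18^2 ≡ 18² = 324 ≡ 75; 18^4 ≡ 75² = 5625 ≡ 64; 18^8 ≡ 64² = 4096 ≡ 29. Multiply: 18^13 = 18^8 × 18^4 × 18^1 ≡ 29 × 64 × 18 (mod 83): 29 × 64 = 1856 ≡ 30; 30 × 18 = 540 ≡ 42. So 18^13 ≡ 42 (mod 83).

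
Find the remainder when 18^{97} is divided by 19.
By Fermat: 18^{18} ≡ 1 (mod 19). 97 = 5×18 + 7. So 18^{97} ≡ 18^{7} ≡ 18 (mod 19)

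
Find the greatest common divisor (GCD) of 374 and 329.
1

Using the Euclidean algorithm:
374 = 1 × 329 + 45
329 = 7 × 45 + 14
45 = 3 × 14 + 3
14 = 4 × 3 + 2
3 = 1 × 2 + 1
2 = 2 × 1 + 0

GCD(374, 329) = 1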